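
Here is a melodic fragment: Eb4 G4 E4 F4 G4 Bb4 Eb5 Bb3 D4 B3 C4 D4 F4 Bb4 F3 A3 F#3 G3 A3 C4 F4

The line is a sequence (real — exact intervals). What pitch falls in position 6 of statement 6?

A2

The unit is 7 notes. Position-6 pitches of the 3 shown cells: Bb4, F4, C4.
Each moves down a 4th. Continuing: G3 → D3 → A2.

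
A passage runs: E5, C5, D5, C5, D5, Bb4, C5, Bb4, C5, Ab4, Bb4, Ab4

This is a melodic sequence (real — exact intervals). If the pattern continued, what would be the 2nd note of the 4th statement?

Gb4

The unit is 4 notes. Position-2 pitches of the 3 shown cells: C5, Bb4, Ab4.
One more down a 2nd gives Gb4.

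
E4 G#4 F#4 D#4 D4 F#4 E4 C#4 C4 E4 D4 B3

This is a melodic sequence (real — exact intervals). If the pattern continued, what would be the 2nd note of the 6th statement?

Grouping in 4s, the 2nd note of each cell is G#4, F#4, E4.
Carrying that down a 2nd forward: D4 → C4 → Bb3.

Bb3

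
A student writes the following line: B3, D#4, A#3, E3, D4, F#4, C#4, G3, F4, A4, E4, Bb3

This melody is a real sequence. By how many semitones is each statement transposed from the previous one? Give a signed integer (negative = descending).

3

Unit = 4 notes; the statements start on B3, D4, F4, moving up a 3rd each time.
B3 to D4 spans +3 semitones.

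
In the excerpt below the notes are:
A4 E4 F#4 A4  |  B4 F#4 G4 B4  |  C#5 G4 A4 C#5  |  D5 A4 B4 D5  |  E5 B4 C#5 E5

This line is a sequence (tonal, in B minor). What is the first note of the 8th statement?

A5

With a 4-note motive the entries are A4, B4, C#5, D5, E5, each up a 2nd from the previous.
Extending the heads up a 2nd: F#5 → G5 → A5.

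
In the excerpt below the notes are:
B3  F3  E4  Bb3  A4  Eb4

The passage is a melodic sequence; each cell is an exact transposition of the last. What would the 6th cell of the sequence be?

Taking 2-note groups, the heads are B3, E4, A4: the pattern moves up a 4th.
Carrying on: D5 → G5 → C6.
So cell 6 is C6 Gb5.

C6 Gb5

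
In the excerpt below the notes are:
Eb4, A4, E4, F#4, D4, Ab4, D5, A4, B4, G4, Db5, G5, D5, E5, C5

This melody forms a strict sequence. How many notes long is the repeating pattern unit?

5

There are 15 notes; a 5-note unit gives 3 cells:
Eb4 A4 E4 F#4 D4 | Ab4 D5 A4 B4 G4 | Db5 G5 D5 E5 C5
Each cell is the previous one up a 4th — so the unit is 5 notes.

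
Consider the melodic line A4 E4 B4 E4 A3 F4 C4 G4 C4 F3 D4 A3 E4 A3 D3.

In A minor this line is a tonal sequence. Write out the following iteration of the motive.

Unit = 5 notes; the statements start on A4, F4, D4, moving down a 3rd each time.
Statement 4 starts on B3 and keeps the same diatonic contour: B3 F3 C4 F3 B2.

B3 F3 C4 F3 B2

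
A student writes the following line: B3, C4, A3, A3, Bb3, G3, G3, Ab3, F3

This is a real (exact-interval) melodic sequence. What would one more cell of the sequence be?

F3 Gb3 Eb3

The 3-note cells begin on B3, A3, G3 — each down a 2nd from the last.
From F3 the exact shape gives F3 Gb3 Eb3.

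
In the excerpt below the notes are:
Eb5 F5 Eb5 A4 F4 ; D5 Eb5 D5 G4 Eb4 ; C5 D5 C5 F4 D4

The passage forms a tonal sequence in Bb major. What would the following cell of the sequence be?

Taking 5-note groups, the heads are Eb5, D5, C5: the pattern moves down a 2nd.
Statement 4 starts on Bb4 and keeps the same diatonic contour: Bb4 C5 Bb4 Eb4 C4.

Bb4 C5 Bb4 Eb4 C4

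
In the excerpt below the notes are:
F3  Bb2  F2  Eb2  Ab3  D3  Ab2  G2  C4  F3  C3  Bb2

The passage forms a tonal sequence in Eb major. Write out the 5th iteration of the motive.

G4 C4 G3 F3

Taking 4-note groups, the heads are F3, Ab3, C4: the pattern moves up a 3rd.
Extending up a 3rd: Eb4 → G4.
Statement 5 starts on G4 and keeps the same diatonic contour: G4 C4 G3 F3.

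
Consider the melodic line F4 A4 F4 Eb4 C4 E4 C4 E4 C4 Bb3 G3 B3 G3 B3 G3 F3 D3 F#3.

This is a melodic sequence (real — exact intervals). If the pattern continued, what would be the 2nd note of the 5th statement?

Grouping in 6s, the 2nd note of each cell is A4, E4, B3.
Carrying that down a 4th forward: F#3 → C#3.

C#3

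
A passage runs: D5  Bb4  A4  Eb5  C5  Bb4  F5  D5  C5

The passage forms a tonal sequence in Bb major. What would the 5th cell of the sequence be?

Unit = 3 notes; the statements start on D5, Eb5, F5, moving up a 2nd each time.
Carrying on: G5 → A5.
So cell 5 is A5 F5 Eb5.

A5 F5 Eb5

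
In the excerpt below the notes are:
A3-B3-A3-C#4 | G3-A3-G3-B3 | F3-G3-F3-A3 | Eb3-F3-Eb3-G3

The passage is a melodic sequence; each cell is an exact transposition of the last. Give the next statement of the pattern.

Db3 Eb3 Db3 F3

Unit = 4 notes; the statements start on A3, G3, F3, Eb3, moving down a 2nd each time.
From Db3 the exact shape gives Db3 Eb3 Db3 F3.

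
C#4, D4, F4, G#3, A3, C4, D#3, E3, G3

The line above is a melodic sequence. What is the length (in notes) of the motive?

3

9 notes total. Splitting into 3 groups of 3:
C#4 D4 F4 | G#3 A3 C4 | D#3 E3 G3
Each cell is the previous one down a 4th — so the unit is 3 notes.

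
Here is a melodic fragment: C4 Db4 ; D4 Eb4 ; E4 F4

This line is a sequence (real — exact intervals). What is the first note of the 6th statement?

A#4

With a 2-note motive the entries are C4, D4, E4, each up a 2nd from the previous.
Continuing: F#4 → G#4 → A#4. Statement 6 starts on A#4.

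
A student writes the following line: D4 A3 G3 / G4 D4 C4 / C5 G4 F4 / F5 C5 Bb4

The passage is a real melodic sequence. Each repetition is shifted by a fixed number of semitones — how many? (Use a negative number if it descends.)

The 3-note cells begin on D4, G4, C5, F5 — each up a 4th from the last.
Counting half-steps from D4 to G4: 5.

5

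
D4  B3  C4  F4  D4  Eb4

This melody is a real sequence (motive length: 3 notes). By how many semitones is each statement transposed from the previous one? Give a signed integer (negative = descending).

3

With a 3-note motive the entries are D4, F4, each up a 3rd from the previous.
D4 to F4 spans +3 semitones.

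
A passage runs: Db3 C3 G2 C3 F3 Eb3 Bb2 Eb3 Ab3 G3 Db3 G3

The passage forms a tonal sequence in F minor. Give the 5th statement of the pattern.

With a 4-note motive the entries are Db3, F3, Ab3, each up a 3rd from the previous.
Continuing the starts: C4 → Eb4.
Statement 5 starts on Eb4 and keeps the same diatonic contour: Eb4 Db4 Ab3 Db4.

Eb4 Db4 Ab3 Db4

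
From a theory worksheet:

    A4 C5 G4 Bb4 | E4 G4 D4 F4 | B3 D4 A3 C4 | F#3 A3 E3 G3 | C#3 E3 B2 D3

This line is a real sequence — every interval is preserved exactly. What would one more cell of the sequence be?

With a 4-note motive the entries are A4, E4, B3, F#3, C#3, each down a 4th from the previous.
Statement 6 starts on G#2 and keeps the same exact contour: G#2 B2 F#2 A2.

G#2 B2 F#2 A2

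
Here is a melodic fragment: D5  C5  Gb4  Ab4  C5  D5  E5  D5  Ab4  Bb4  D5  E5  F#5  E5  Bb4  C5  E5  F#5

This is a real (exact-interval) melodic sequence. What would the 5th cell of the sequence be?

The 6-note cells begin on D5, E5, F#5 — each up a 2nd from the last.
Carrying on: G#5 → A#5.
From A#5 the exact shape gives A#5 G#5 D5 E5 G#5 A#5.

A#5 G#5 D5 E5 G#5 A#5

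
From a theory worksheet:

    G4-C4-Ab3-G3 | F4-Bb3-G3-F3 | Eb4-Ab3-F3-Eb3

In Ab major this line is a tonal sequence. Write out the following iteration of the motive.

Taking 4-note groups, the heads are G4, F4, Eb4: the pattern moves down a 2nd.
From Db4 the diatonic shape gives Db4 G3 Eb3 Db3.

Db4 G3 Eb3 Db3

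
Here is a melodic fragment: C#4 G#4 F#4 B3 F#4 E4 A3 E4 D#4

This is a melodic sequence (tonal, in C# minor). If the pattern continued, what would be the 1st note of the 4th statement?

The unit is 3 notes. Position-1 pitches of the 3 shown cells: C#4, B3, A3.
One more down a 2nd gives G#3.

G#3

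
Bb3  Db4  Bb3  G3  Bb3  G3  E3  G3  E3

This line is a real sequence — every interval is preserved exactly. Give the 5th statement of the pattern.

A#2 C#3 A#2

Unit = 3 notes; the statements start on Bb3, G3, E3, moving down a 3rd each time.
Extending down a 3rd: C#3 → A#2.
So cell 5 is A#2 C#3 A#2.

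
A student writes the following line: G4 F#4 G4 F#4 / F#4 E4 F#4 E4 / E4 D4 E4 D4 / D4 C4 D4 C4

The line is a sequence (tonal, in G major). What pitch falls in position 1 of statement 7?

Grouping in 4s, the 1st note of each cell is G4, F#4, E4, D4.
Carrying that down a 2nd forward: C4 → B3 → A3.

A3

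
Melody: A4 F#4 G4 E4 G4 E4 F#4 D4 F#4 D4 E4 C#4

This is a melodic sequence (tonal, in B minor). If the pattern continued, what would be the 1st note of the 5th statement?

D4

Grouping in 4s, the 1st note of each cell is A4, G4, F#4.
Each moves down a 2nd. Continuing: E4 → D4.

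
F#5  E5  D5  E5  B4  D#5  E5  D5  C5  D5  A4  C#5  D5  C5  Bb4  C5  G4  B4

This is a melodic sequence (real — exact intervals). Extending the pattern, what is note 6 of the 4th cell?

With 6-note cells, note 6 of each statement runs D#5, C#5, B4.
One more down a 2nd gives A4.

A4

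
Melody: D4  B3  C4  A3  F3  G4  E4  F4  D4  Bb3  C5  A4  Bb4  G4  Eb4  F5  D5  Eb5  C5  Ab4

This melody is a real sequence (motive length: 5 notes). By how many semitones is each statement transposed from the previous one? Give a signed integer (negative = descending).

Unit = 5 notes; the statements start on D4, G4, C5, F5, moving up a 4th each time.
Counting half-steps from D4 to G4: 5.

5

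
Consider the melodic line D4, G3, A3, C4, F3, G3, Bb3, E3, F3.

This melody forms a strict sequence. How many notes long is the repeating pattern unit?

3

Try groups of 3 (3 cells in 9 notes):
D4 G3 A3 | C4 F3 G3 | Bb3 E3 F3
That's a consistent down a 2nd shift per cell, and no other grouping gives one.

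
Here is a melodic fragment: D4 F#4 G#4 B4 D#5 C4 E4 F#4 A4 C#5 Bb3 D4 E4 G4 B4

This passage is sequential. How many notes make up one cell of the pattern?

15 notes total. Splitting into 3 groups of 5:
D4 F#4 G#4 B4 D#5 | C4 E4 F#4 A4 C#5 | Bb3 D4 E4 G4 B4
That's a consistent down a 2nd shift per cell, and no other grouping gives one.

5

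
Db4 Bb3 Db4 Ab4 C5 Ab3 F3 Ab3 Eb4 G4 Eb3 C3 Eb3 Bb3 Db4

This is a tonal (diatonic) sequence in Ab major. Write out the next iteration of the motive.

Taking 5-note groups, the heads are Db4, Ab3, Eb3: the pattern moves down a 4th.
So cell 4 is Bb2 G2 Bb2 F3 Ab3.

Bb2 G2 Bb2 F3 Ab3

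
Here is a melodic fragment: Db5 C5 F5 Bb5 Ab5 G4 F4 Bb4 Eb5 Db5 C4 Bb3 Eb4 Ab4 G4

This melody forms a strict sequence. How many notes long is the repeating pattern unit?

5

15 notes total. Splitting into 3 groups of 5:
Db5 C5 F5 Bb5 Ab5 | G4 F4 Bb4 Eb5 Db5 | C4 Bb3 Eb4 Ab4 G4
That's a consistent down a 5th shift per cell, and no other grouping gives one.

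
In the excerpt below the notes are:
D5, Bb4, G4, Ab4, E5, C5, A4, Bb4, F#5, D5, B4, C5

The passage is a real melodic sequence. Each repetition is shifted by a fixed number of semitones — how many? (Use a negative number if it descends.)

Unit = 4 notes; the statements start on D5, E5, F#5, moving up a 2nd each time.
Counting half-steps from D5 to E5: 2.

2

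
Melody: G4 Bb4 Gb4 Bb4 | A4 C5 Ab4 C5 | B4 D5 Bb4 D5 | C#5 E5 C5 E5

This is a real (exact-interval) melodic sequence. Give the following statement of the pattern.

Unit = 4 notes; the statements start on G4, A4, B4, C#5, moving up a 2nd each time.
So cell 5 is D#5 F#5 D5 F#5.

D#5 F#5 D5 F#5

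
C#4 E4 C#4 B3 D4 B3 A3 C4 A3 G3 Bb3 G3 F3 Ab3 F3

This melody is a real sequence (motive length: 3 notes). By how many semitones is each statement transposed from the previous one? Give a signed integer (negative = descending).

-2

Unit = 3 notes; the statements start on C#4, B3, A3, G3, F3, moving down a 2nd each time.
Counting half-steps from C#4 to B3: -2.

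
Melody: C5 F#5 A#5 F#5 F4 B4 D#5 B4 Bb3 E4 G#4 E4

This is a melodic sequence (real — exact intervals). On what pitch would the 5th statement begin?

Ab2

The 4-note cells begin on C5, F4, Bb3 — each down a 5th from the last.
Continuing: Eb3 → Ab2. Statement 5 starts on Ab2.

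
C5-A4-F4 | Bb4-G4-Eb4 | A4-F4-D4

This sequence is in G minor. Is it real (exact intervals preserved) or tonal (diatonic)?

Every note is diatonic to G minor.
Cell 1 has -3 semitones from note 1 to 2, but cell 3 has -4 — the interval quality changes while the contour stays the same, which is the hallmark of a tonal sequence.

tonal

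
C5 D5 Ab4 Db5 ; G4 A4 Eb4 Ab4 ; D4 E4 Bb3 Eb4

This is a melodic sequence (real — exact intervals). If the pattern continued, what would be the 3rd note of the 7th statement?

The unit is 4 notes. Position-3 pitches of the 3 shown cells: Ab4, Eb4, Bb3.
Each moves down a 4th. Continuing: F3 → C3 → G2 → D2.

D2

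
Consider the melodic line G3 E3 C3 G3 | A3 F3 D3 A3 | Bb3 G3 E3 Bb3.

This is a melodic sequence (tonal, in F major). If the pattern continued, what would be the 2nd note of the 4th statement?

A3

Grouping in 4s, the 2nd note of each cell is E3, F3, G3.
From G3, up a 2nd gives A3.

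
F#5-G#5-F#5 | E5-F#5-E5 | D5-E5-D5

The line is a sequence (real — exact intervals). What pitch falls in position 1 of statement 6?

With 3-note cells, note 1 of each statement runs F#5, E5, D5.
Extending down a 2nd: C5 → Bb4 → Ab4.

Ab4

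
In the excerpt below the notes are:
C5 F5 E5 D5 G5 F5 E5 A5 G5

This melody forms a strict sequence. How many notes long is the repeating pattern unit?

3

Try groups of 3 (3 cells in 9 notes):
C5 F5 E5 | D5 G5 F5 | E5 A5 G5
Each cell is the previous one up a 2nd — so the unit is 3 notes.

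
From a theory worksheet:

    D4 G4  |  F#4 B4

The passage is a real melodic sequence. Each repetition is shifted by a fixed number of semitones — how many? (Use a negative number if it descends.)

With a 2-note motive the entries are D4, F#4, each up a 3rd from the previous.
Counting half-steps from D4 to F#4: 4.

4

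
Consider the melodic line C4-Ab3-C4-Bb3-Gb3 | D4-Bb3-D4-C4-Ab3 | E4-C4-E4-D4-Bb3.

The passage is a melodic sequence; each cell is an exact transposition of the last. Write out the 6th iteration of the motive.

With a 5-note motive the entries are C4, D4, E4, each up a 2nd from the previous.
Continuing the starts: F#4 → G#4 → A#4.
So cell 6 is A#4 F#4 A#4 G#4 E4.

A#4 F#4 A#4 G#4 E4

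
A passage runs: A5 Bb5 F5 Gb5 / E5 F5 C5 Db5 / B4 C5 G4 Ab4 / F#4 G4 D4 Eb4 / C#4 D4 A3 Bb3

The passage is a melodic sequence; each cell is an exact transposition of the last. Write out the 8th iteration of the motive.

A#2 B2 F#2 G2

Unit = 4 notes; the statements start on A5, E5, B4, F#4, C#4, moving down a 4th each time.
Continuing the starts: G#3 → D#3 → A#2.
From A#2 the exact shape gives A#2 B2 F#2 G2.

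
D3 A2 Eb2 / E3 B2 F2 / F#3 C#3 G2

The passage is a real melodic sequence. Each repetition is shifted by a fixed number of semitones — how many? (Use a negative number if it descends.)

Taking 3-note groups, the heads are D3, E3, F#3: the pattern moves up a 2nd.
Counting half-steps from D3 to E3: 2.

2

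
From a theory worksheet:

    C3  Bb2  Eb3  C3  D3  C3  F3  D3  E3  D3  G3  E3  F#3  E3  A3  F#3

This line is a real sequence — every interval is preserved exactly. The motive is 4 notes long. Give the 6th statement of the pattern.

With a 4-note motive the entries are C3, D3, E3, F#3, each up a 2nd from the previous.
Continuing the starts: G#3 → A#3.
Statement 6 starts on A#3 and keeps the same exact contour: A#3 G#3 C#4 A#3.

A#3 G#3 C#4 A#3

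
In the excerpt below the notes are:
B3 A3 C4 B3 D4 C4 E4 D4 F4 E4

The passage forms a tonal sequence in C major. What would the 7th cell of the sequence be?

A4 G4

Unit = 2 notes; the statements start on B3, C4, D4, E4, F4, moving up a 2nd each time.
Continuing the starts: G4 → A4.
Statement 7 starts on A4 and keeps the same diatonic contour: A4 G4.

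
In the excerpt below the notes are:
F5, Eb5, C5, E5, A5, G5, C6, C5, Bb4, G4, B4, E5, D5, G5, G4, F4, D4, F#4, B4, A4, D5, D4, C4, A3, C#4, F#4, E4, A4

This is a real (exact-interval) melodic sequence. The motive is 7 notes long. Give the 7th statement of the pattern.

Taking 7-note groups, the heads are F5, C5, G4, D4: the pattern moves down a 4th.
Continuing the starts: A3 → E3 → B2.
So cell 7 is B2 A2 F#2 A#2 D#3 C#3 F#3.

B2 A2 F#2 A#2 D#3 C#3 F#3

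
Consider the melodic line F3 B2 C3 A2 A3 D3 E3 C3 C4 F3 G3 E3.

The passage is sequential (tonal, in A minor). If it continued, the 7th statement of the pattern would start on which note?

Unit = 4 notes; the statements start on F3, A3, C4, moving up a 3rd each time.
Extending the heads up a 3rd: E4 → G4 → B4 → D5.

D5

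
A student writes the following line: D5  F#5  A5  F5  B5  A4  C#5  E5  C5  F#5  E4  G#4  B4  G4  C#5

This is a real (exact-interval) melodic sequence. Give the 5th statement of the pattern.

With a 5-note motive the entries are D5, A4, E4, each down a 4th from the previous.
Continuing the starts: B3 → F#3.
So cell 5 is F#3 A#3 C#4 A3 D#4.

F#3 A#3 C#4 A3 D#4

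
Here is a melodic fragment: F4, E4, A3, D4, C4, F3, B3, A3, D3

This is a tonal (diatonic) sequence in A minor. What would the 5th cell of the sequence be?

E3 D3 G2

Taking 3-note groups, the heads are F4, D4, B3: the pattern moves down a 3rd.
Continuing the starts: G3 → E3.
Statement 5 starts on E3 and keeps the same diatonic contour: E3 D3 G2.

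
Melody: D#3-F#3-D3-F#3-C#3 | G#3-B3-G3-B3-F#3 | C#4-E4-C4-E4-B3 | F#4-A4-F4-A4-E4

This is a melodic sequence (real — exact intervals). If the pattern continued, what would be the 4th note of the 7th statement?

C6

Grouping in 5s, the 4th note of each cell is F#3, B3, E4, A4.
Carrying that up a 4th forward: D5 → G5 → C6.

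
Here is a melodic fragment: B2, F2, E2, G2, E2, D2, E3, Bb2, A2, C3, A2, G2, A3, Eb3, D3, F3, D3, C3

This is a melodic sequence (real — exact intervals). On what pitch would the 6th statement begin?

With a 6-note motive the entries are B2, E3, A3, each up a 4th from the previous.
Continuing: D4 → G4 → C5. Statement 6 starts on C5.

C5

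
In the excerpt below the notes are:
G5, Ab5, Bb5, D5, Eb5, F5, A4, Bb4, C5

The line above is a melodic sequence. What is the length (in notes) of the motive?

3

There are 9 notes; a 3-note unit gives 3 cells:
G5 Ab5 Bb5 | D5 Eb5 F5 | A4 Bb4 C5
Each cell is the previous one down a 4th — so the unit is 3 notes.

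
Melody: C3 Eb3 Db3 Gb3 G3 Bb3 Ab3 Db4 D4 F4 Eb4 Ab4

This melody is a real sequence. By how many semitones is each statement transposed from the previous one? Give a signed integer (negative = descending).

With a 4-note motive the entries are C3, G3, D4, each up a 5th from the previous.
Counting half-steps from C3 to G3: 7.

7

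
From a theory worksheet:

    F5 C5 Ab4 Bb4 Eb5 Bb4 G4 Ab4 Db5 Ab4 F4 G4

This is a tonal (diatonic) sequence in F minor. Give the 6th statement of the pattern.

Ab4 Eb4 C4 Db4

Unit = 4 notes; the statements start on F5, Eb5, Db5, moving down a 2nd each time.
Extending down a 2nd: C5 → Bb4 → Ab4.
From Ab4 the diatonic shape gives Ab4 Eb4 C4 Db4.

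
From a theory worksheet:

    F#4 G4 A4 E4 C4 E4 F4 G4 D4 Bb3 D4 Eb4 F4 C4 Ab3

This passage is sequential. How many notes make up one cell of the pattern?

5

15 notes total. Splitting into 3 groups of 5:
F#4 G4 A4 E4 C4 | E4 F4 G4 D4 Bb3 | D4 Eb4 F4 C4 Ab3
Each cell is the previous one down a 2nd — so the unit is 5 notes.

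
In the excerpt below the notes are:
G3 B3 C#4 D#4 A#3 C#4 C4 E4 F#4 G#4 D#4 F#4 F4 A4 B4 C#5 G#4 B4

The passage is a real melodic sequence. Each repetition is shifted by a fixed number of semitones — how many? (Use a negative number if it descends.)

5

Unit = 6 notes; the statements start on G3, C4, F4, moving up a 4th each time.
G3→C4 is 60 − 55 = 5 semitones.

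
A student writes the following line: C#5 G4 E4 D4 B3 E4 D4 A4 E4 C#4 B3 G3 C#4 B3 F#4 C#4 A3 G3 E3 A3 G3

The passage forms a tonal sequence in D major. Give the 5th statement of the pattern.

Taking 7-note groups, the heads are C#5, A4, F#4: the pattern moves down a 3rd.
Continuing the starts: D4 → B3.
So cell 5 is B3 F#3 D3 C#3 A2 D3 C#3.

B3 F#3 D3 C#3 A2 D3 C#3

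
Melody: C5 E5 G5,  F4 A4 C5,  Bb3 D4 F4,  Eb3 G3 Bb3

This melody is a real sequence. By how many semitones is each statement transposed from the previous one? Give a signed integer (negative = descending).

With a 3-note motive the entries are C5, F4, Bb3, Eb3, each down a 5th from the previous.
C5 to F4 spans -7 semitones.

-7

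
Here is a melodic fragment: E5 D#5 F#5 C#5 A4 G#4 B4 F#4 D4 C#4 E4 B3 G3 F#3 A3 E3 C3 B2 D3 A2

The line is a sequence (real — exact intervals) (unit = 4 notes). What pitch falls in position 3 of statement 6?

G2

Grouping in 4s, the 3rd note of each cell is F#5, B4, E4, A3, D3.
From D3, down a 5th gives G2.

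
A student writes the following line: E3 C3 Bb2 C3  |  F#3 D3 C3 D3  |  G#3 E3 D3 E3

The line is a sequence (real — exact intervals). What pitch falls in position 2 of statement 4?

With 4-note cells, note 2 of each statement runs C3, D3, E3.
Each moves up a 2nd; the next is F#3.

F#3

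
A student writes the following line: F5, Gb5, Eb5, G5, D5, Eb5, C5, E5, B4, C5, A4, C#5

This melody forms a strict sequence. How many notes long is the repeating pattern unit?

4

12 notes total. Splitting into 3 groups of 4:
F5 Gb5 Eb5 G5 | D5 Eb5 C5 E5 | B4 C5 A4 C#5
That's a consistent down a 3rd shift per cell, and no other grouping gives one.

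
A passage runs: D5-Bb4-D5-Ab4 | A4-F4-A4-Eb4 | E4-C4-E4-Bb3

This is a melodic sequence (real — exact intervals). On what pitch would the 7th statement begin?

With a 4-note motive the entries are D5, A4, E4, each down a 4th from the previous.
Continuing: B3 → F#3 → C#3 → G#2. Statement 7 starts on G#2.

G#2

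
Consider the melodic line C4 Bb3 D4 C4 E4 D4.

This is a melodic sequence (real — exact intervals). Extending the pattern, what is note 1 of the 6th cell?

A#4

With 2-note cells, note 1 of each statement runs C4, D4, E4.
Extending up a 2nd: F#4 → G#4 → A#4.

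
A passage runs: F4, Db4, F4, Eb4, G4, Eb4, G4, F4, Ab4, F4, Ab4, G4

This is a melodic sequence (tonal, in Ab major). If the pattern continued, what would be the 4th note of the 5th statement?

Grouping in 4s, the 4th note of each cell is Eb4, F4, G4.
Extending up a 2nd: Ab4 → Bb4.

Bb4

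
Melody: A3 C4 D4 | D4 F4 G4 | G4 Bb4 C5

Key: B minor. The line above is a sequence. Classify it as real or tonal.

real

Each cell has the same semitone pattern (3, 2) — intervals are preserved exactly.
And C4 lies outside B minor, so the sequence is real rather than tonal.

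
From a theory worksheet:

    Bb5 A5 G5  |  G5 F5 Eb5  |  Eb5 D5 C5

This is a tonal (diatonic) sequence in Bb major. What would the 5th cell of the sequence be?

With a 3-note motive the entries are Bb5, G5, Eb5, each down a 3rd from the previous.
Continuing the starts: C5 → A4.
So cell 5 is A4 G4 F4.

A4 G4 F4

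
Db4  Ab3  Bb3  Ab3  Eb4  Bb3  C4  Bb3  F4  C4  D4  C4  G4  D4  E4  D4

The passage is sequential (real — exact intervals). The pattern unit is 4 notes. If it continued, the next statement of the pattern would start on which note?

With a 4-note motive the entries are Db4, Eb4, F4, G4, each up a 2nd from the previous.
One more step up a 2nd gives A4.

A4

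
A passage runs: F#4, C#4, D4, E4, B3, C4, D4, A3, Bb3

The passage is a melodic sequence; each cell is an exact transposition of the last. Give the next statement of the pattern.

C4 G3 Ab3

Taking 3-note groups, the heads are F#4, E4, D4: the pattern moves down a 2nd.
Statement 4 starts on C4 and keeps the same exact contour: C4 G3 Ab3.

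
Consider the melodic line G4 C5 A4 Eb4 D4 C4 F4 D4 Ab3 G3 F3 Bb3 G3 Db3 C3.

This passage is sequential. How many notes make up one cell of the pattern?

5

15 notes total. Splitting into 3 groups of 5:
G4 C5 A4 Eb4 D4 | C4 F4 D4 Ab3 G3 | F3 Bb3 G3 Db3 C3
Each cell is the previous one down a 5th — so the unit is 5 notes.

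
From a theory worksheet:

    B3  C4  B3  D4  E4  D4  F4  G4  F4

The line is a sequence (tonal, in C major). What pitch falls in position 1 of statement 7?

G5

The unit is 3 notes. Position-1 pitches of the 3 shown cells: B3, D4, F4.
Carrying that up a 3rd forward: A4 → C5 → E5 → G5.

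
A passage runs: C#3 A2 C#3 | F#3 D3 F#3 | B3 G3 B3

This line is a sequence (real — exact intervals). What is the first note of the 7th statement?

G5

Taking 3-note groups, the heads are C#3, F#3, B3: the pattern moves up a 4th.
Continuing: E4 → A4 → D5 → G5. Statement 7 starts on G5.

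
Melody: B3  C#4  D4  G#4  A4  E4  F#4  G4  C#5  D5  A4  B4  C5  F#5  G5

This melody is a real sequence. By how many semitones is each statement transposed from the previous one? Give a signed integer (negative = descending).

5

Taking 5-note groups, the heads are B3, E4, A4: the pattern moves up a 4th.
B3 to E4 spans +5 semitones.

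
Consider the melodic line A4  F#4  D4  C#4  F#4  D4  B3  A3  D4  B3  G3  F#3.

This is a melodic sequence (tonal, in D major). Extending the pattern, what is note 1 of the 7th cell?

Grouping in 4s, the 1st note of each cell is A4, F#4, D4.
Carrying that down a 3rd forward: B3 → G3 → E3 → C#3.

C#3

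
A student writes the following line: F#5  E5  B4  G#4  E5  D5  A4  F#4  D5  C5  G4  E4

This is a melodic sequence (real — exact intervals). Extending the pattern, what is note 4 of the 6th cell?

Bb3

The unit is 4 notes. Position-4 pitches of the 3 shown cells: G#4, F#4, E4.
Carrying that down a 2nd forward: D4 → C4 → Bb3.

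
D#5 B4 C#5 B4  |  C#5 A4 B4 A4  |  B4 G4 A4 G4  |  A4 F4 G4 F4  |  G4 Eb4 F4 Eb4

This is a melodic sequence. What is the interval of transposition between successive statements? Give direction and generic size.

down a 2nd

The 4-note cells begin on D#5, C#5, B4, A4, G4 — each down a 2nd from the last.
D#5 to C#5 is down a 2nd.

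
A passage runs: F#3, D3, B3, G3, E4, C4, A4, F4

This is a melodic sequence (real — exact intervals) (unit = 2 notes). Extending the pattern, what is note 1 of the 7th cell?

Grouping in 2s, the 1st note of each cell is F#3, B3, E4, A4.
Carrying that up a 4th forward: D5 → G5 → C6.

C6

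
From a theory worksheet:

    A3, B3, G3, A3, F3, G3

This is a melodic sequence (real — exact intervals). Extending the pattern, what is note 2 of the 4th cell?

F3

The unit is 2 notes. Position-2 pitches of the 3 shown cells: B3, A3, G3.
From G3, down a 2nd gives F3.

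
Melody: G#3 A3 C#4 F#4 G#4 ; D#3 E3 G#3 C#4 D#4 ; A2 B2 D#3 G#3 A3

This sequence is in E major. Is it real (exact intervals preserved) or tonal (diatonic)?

Every note is diatonic to E major.
Cell 1 has +1 semitones from note 1 to 2, but cell 3 has +2 — the interval quality changes while the contour stays the same, which is the hallmark of a tonal sequence.

tonal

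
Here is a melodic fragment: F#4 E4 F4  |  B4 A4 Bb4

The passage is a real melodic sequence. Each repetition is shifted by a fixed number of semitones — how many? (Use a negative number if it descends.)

5

The 3-note cells begin on F#4, B4 — each up a 4th from the last.
Counting half-steps from F#4 to B4: 5.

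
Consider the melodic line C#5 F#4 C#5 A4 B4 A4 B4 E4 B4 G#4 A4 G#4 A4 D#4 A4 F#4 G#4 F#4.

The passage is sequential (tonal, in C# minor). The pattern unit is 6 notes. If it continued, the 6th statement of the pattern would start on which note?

E4

The 6-note cells begin on C#5, B4, A4 — each down a 2nd from the last.
Extending the heads down a 2nd: G#4 → F#4 → E4.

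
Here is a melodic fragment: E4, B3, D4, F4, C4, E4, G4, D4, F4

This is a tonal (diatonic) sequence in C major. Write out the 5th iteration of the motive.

Unit = 3 notes; the statements start on E4, F4, G4, moving up a 2nd each time.
Carrying on: A4 → B4.
From B4 the diatonic shape gives B4 F4 A4.

B4 F4 A4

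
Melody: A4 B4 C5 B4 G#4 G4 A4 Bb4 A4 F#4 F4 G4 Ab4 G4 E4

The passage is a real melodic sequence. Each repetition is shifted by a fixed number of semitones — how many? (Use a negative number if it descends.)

-2

The 5-note cells begin on A4, G4, F4 — each down a 2nd from the last.
A4 to G4 spans -2 semitones.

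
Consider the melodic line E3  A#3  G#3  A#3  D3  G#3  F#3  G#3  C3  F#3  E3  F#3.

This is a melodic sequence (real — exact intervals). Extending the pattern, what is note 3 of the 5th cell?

C3

Grouping in 4s, the 3rd note of each cell is G#3, F#3, E3.
Extending down a 2nd: D3 → C3.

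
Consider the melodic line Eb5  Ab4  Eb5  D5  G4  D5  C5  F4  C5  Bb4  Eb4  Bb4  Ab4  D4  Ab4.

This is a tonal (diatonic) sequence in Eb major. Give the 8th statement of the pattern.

Eb4 Ab3 Eb4

Unit = 3 notes; the statements start on Eb5, D5, C5, Bb4, Ab4, moving down a 2nd each time.
Continuing the starts: G4 → F4 → Eb4.
From Eb4 the diatonic shape gives Eb4 Ab3 Eb4.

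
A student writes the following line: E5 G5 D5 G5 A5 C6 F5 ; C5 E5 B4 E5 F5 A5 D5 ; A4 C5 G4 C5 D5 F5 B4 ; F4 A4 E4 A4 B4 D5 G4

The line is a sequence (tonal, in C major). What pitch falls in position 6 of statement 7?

E4

The unit is 7 notes. Position-6 pitches of the 4 shown cells: C6, A5, F5, D5.
Each moves down a 3rd. Continuing: B4 → G4 → E4.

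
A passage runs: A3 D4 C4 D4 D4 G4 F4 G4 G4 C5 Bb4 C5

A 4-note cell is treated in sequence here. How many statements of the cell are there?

3

12 notes in groups of 4 gives 12/4 = 3 statements.
Starts: A3, D4, G4 — each up a 4th.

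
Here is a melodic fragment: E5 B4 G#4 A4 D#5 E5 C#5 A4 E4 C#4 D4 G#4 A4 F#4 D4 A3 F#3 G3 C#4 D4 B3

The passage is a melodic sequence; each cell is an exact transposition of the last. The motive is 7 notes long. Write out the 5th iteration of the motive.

The 7-note cells begin on E5, A4, D4 — each down a 5th from the last.
Extending down a 5th: G3 → C3.
So cell 5 is C3 G2 E2 F2 B2 C3 A2.

C3 G2 E2 F2 B2 C3 A2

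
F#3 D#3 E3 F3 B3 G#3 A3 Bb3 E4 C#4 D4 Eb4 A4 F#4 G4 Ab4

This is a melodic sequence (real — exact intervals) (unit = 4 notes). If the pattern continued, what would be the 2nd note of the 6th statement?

E5

Grouping in 4s, the 2nd note of each cell is D#3, G#3, C#4, F#4.
Extending up a 4th: B4 → E5.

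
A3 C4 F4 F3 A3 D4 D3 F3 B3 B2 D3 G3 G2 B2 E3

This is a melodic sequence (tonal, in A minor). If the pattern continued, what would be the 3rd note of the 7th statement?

With 3-note cells, note 3 of each statement runs F4, D4, B3, G3, E3.
Extending down a 3rd: C3 → A2.

A2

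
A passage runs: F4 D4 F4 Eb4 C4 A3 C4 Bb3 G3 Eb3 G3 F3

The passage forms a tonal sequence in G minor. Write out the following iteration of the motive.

With a 4-note motive the entries are F4, C4, G3, each down a 4th from the previous.
So cell 4 is D3 Bb2 D3 C3.

D3 Bb2 D3 C3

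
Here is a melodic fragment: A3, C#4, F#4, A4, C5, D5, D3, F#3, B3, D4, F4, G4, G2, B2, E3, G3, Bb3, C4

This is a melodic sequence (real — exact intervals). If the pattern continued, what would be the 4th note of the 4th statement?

With 6-note cells, note 4 of each statement runs A4, D4, G3.
Each moves down a 5th; the next is C3.

C3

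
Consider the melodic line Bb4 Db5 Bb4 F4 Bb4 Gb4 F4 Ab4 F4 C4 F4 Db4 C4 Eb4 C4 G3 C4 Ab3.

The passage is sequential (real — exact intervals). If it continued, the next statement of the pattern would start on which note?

G3

Unit = 6 notes; the statements start on Bb4, F4, C4, moving down a 4th each time.
One more step down a 4th gives G3.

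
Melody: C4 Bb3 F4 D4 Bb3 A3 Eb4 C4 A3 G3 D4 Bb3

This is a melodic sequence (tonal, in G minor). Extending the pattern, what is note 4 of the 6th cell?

F3

With 4-note cells, note 4 of each statement runs D4, C4, Bb3.
Extending down a 2nd: A3 → G3 → F3.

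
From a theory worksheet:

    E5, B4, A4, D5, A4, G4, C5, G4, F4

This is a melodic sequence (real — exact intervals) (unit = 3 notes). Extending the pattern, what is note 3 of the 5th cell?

The unit is 3 notes. Position-3 pitches of the 3 shown cells: A4, G4, F4.
Each moves down a 2nd. Continuing: Eb4 → Db4.

Db4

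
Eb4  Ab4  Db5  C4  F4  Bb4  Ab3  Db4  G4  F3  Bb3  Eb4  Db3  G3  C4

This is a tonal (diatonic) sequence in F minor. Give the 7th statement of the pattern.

G2 C3 F3

The 3-note cells begin on Eb4, C4, Ab3, F3, Db3 — each down a 3rd from the last.
Continuing the starts: Bb2 → G2.
So cell 7 is G2 C3 F3.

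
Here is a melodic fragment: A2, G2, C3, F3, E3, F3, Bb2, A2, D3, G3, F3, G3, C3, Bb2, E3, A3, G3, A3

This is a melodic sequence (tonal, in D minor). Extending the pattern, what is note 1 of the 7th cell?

The unit is 6 notes. Position-1 pitches of the 3 shown cells: A2, Bb2, C3.
Carrying that up a 2nd forward: D3 → E3 → F3 → G3.

G3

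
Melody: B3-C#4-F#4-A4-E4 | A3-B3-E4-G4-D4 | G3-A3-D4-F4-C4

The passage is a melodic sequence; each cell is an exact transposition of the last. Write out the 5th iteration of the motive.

Taking 5-note groups, the heads are B3, A3, G3: the pattern moves down a 2nd.
Extending down a 2nd: F3 → Eb3.
From Eb3 the exact shape gives Eb3 F3 Bb3 Db4 Ab3.

Eb3 F3 Bb3 Db4 Ab3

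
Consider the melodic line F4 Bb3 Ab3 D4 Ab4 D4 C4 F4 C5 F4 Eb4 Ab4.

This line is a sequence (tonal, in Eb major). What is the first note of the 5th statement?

The 4-note cells begin on F4, Ab4, C5 — each up a 3rd from the last.
Extending the heads up a 3rd: Eb5 → G5.

G5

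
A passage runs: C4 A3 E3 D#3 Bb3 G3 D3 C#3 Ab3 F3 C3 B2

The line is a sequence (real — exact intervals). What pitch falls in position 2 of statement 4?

The unit is 4 notes. Position-2 pitches of the 3 shown cells: A3, G3, F3.
One more down a 2nd gives Eb3.

Eb3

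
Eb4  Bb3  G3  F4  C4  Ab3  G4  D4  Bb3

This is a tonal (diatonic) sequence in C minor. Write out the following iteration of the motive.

Ab4 Eb4 C4

The 3-note cells begin on Eb4, F4, G4 — each up a 2nd from the last.
From Ab4 the diatonic shape gives Ab4 Eb4 C4.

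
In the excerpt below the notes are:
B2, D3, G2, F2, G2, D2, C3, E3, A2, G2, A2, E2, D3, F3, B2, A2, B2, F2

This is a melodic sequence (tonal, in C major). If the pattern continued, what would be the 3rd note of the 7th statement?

F3

With 6-note cells, note 3 of each statement runs G2, A2, B2.
Extending up a 2nd: C3 → D3 → E3 → F3.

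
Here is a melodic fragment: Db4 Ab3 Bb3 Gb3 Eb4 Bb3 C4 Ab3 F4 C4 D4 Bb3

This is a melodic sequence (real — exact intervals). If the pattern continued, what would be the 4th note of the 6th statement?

E4

With 4-note cells, note 4 of each statement runs Gb3, Ab3, Bb3.
Extending up a 2nd: C4 → D4 → E4.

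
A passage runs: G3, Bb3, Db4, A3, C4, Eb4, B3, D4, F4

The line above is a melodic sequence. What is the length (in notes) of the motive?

3

There are 9 notes; a 3-note unit gives 3 cells:
G3 Bb3 Db4 | A3 C4 Eb4 | B3 D4 F4
Every group is a transposition up a 2nd of the one before; no shorter unit works.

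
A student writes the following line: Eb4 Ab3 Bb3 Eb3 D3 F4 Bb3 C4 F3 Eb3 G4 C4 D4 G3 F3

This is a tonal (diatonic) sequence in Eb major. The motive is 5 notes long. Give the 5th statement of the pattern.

Bb4 Eb4 F4 Bb3 Ab3

With a 5-note motive the entries are Eb4, F4, G4, each up a 2nd from the previous.
Continuing the starts: Ab4 → Bb4.
So cell 5 is Bb4 Eb4 F4 Bb3 Ab3.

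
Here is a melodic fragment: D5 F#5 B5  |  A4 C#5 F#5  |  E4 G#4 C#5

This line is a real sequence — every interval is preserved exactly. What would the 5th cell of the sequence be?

F#3 A#3 D#4

The 3-note cells begin on D5, A4, E4 — each down a 4th from the last.
Extending down a 4th: B3 → F#3.
So cell 5 is F#3 A#3 D#4.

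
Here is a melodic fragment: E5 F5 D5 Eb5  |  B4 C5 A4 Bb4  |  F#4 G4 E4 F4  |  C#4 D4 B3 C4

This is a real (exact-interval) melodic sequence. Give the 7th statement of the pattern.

Taking 4-note groups, the heads are E5, B4, F#4, C#4: the pattern moves down a 4th.
Extending down a 4th: G#3 → D#3 → A#2.
So cell 7 is A#2 B2 G#2 A2.

A#2 B2 G#2 A2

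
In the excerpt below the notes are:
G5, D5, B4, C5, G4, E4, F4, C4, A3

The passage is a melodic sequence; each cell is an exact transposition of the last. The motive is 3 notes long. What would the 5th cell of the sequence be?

Unit = 3 notes; the statements start on G5, C5, F4, moving down a 5th each time.
Continuing the starts: Bb3 → Eb3.
So cell 5 is Eb3 Bb2 G2.

Eb3 Bb2 G2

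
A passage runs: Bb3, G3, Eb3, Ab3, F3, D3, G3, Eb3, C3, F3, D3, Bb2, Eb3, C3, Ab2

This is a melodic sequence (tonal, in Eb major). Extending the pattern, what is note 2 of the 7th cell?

Ab2

The unit is 3 notes. Position-2 pitches of the 5 shown cells: G3, F3, Eb3, D3, C3.
Each moves down a 2nd. Continuing: Bb2 → Ab2.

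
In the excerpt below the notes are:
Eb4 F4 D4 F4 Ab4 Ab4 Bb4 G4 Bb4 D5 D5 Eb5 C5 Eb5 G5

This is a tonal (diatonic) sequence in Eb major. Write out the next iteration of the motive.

The 5-note cells begin on Eb4, Ab4, D5 — each up a 4th from the last.
Statement 4 starts on G5 and keeps the same diatonic contour: G5 Ab5 F5 Ab5 C6.

G5 Ab5 F5 Ab5 C6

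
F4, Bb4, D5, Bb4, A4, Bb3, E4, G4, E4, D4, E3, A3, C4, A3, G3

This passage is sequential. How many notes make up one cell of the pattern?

5

There are 15 notes; a 5-note unit gives 3 cells:
F4 Bb4 D5 Bb4 A4 | Bb3 E4 G4 E4 D4 | E3 A3 C4 A3 G3
Each cell is the previous one down a 5th — so the unit is 5 notes.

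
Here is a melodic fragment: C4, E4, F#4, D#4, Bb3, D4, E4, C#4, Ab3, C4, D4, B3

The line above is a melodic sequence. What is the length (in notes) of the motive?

12 notes total. Splitting into 3 groups of 4:
C4 E4 F#4 D#4 | Bb3 D4 E4 C#4 | Ab3 C4 D4 B3
Every group is a transposition down a 2nd of the one before; no shorter unit works.

4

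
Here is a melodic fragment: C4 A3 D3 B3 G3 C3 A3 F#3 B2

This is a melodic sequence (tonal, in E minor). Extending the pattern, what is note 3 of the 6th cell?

F#2

The unit is 3 notes. Position-3 pitches of the 3 shown cells: D3, C3, B2.
Extending down a 2nd: A2 → G2 → F#2.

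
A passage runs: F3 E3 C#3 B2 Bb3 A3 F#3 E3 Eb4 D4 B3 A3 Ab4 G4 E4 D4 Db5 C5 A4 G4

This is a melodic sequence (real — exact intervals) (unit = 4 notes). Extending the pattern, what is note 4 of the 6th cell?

The unit is 4 notes. Position-4 pitches of the 5 shown cells: B2, E3, A3, D4, G4.
One more up a 4th gives C5.

C5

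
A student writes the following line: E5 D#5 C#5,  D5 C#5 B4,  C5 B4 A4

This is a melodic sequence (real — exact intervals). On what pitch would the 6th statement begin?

The 3-note cells begin on E5, D5, C5 — each down a 2nd from the last.
Continuing: Bb4 → Ab4 → Gb4. Statement 6 starts on Gb4.

Gb4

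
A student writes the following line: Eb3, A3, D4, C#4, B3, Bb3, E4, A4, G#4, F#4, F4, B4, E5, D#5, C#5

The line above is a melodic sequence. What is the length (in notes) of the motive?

15 notes total. Splitting into 3 groups of 5:
Eb3 A3 D4 C#4 B3 | Bb3 E4 A4 G#4 F#4 | F4 B4 E5 D#5 C#5
Each cell is the previous one up a 5th — so the unit is 5 notes.

5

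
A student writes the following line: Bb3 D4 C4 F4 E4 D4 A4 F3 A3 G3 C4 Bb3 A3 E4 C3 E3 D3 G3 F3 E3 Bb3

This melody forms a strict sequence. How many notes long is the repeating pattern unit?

Try groups of 7 (3 cells in 21 notes):
Bb3 D4 C4 F4 E4 D4 A4 | F3 A3 G3 C4 Bb3 A3 E4 | C3 E3 D3 G3 F3 E3 Bb3
That's a consistent down a 4th shift per cell, and no other grouping gives one.

7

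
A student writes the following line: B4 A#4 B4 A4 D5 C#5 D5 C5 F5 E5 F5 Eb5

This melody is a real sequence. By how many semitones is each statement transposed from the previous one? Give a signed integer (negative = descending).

3

Taking 4-note groups, the heads are B4, D5, F5: the pattern moves up a 3rd.
B4 to D5 spans +3 semitones.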